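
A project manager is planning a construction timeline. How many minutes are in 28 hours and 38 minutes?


Hours: 28
Extra minutes: 38
Minutes per hour: 60
Hours to minutes: 28 x 60 = 1680
Total: 1680 + 38 = 1718

1718


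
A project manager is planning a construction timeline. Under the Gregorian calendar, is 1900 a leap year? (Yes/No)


Year: 1900
Divisible by 4? 1900 / 4 = 475.0 -> Yes
Divisible by 100? 1900 / 100 = 19.0 -> Yes
Divisible by 400? 1900 / 400 = 4.75 -> No
Divisible by 100 but not 400, so NOT a leap year

No


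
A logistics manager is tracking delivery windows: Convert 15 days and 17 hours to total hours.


Days: 15
Extra hours: 17
Hours per day: 24
Days to hours: 15 x 24 = 360
Total: 360 + 17 = 377

377


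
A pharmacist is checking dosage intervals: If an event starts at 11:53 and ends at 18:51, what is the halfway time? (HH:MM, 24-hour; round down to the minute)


Start time: 11:53 = 713 minutes from midnight
End time: 18:51 = 1131 minutes from midnight
Sum: 713 + 1131 = 1844
Midpoint: 1844 / 2 = 922 minutes
Convert: 922 / 60 = 15 hours, 22 minutes
Result: 15:22

15:22


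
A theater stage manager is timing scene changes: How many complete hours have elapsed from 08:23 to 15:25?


Start: 08:23
End: 15:25
Hour difference: 15 - 8 = 7 hours
Minute difference: 25 - 23 = 2 minutes
Total minutes: 422
Complete hours: 422 / 60 = 7 (remainder 2)

7


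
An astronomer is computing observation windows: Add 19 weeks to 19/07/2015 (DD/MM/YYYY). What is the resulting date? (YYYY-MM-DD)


Start: 2015-07-19
Weeks to add: 19
Convert to days: 19 x 7 = 133 days
Add 133 days to 2015-07-19
Result: 2015-11-29

2015-11-29


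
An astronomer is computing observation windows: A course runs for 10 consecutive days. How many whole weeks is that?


Total days: 10
Days per week: 7
Division: 10 / 7 = 1 remainder 3
Complete weeks: 1
Remaining days: 3

1


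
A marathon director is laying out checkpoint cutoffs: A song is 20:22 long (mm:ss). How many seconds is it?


Minutes: 20
Extra seconds: 22
Seconds per minute: 60
Minutes to seconds: 20 x 60 = 1200
Total: 1200 + 22 = 1222

1222


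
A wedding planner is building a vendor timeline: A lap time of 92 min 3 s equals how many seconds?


Minutes: 92
Seconds: 3
Convert minutes to seconds: 92 x 60 = 5520
Add remaining seconds: 5520 + 3 = 5523

5523


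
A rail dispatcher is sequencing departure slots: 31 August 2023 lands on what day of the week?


Date: 2023-08-31
January 1, 2023 is a Sunday
Day of year: 243
Offset from Jan 1: 242 days
242 mod 7 = 4
Result: Thursday

Thursday


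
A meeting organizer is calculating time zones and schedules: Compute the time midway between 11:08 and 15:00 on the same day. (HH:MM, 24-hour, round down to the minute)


Start time: 11:08 = 668 minutes from midnight
End time: 15:00 = 900 minutes from midnight
Sum: 668 + 900 = 1568
Midpoint: 1568 / 2 = 784 minutes
Convert: 784 / 60 = 13 hours, 4 minutes
Result: 13:04

13:04


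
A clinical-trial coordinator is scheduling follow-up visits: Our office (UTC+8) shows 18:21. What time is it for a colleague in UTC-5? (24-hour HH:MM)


Local time: 18:21 at UTC+8 (offset 8h)
Target zone: UTC-5 (offset -5h)
Difference: -5 - (8) = -13 hours
Calculation: 18 + (-13) = 5
Result: 05:21

05:21


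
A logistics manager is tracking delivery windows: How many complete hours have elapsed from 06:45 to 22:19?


Start: 06:45
End: 22:19
Hour difference: 22 - 6 = 16 hours
Minute difference: 19 - 45 = -26 minutes
Total minutes: 934
Complete hours: 934 / 60 = 15 (remainder 34)

15


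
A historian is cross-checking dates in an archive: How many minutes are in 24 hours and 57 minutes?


Hours: 24
Minutes: 57
Convert hours to minutes: 24 x 60 = 1440
Add remaining minutes: 1440 + 57 = 1497

1497


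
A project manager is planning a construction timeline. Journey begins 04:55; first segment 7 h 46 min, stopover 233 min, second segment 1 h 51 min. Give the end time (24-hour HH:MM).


Depart: 04:55
Leg 1: +466 min -> 12:41
Layover: +233 min -> 16:34
Leg 2: +111 min -> 18:25
Total travel: 810 minutes = 13h 30m
Arrival: 18:25

18:25


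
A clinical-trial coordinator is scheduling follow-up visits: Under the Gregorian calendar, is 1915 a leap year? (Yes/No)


Year: 1915
Divisible by 4? 1915 / 4 = 478.75 -> No
Not divisible by 4, so NOT a leap year

No


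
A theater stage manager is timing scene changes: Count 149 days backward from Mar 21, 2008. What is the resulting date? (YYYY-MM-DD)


Start: 2008-03-21
Subtracting 149 days
Days already passed in March: 21
After going back through March: 128 more days to subtract
February 2008: 29 days, 99 remaining
January 2008: 31 days, 68 remaining
December 2007: 31 days, 37 remaining
November 2007: 30 days, 7 remaining
Result: 2007-10-24

2007-10-24


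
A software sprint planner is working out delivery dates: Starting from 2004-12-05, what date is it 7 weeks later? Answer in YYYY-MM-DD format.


Start: 2004-12-05
Weeks to add: 7
Convert to days: 7 x 7 = 49 days
Add 49 days to 2004-12-05
Result: 2005-01-23

2005-01-23


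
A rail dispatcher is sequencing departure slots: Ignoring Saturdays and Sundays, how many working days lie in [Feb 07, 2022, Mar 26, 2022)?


Start: 2022-02-07 (Monday)
End (exclusive): 2022-03-26 (Saturday)
Total calendar days: 47
Full weeks: 47 // 7 = 6 -> 30 weekdays
Remaining 5 days starting on Monday:
  Mon(w), Tue(w), Wed(w), Thu(w), Fri(w) -> 5 weekdays
Total business days: 30 + 5 = 35

35


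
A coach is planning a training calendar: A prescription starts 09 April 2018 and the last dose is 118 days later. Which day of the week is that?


Start: 2018-04-09 (Monday)
Step 1 - find target date: add 118 days
  2018-04-09 + 118 days = 2018-08-05
Step 2 - day of week:
  118 mod 7 = 6
  Monday + 6 days -> Sunday
Result: Sunday (2018-08-05)

Sunday


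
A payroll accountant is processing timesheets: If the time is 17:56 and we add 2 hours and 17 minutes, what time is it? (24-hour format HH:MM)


Start time: 17:56
Adding: 2 hours 17 minutes
Minutes: 56 + 17 = 73
Minute overflow: 73 >= 60, so carry 1 hour, minutes = 13
Hours: 17 + 2 + 1 = 20
Result: 20:13

20:13


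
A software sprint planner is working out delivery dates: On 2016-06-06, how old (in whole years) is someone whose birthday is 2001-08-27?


Birth: 2001-08-27
Reference: 2016-06-06
Year difference: 2016 - 2001 = 15
Has birthday (08-27) occurred by 06-06? No
Birthday not yet reached this year -> subtract 1
Age in full years: 14

14


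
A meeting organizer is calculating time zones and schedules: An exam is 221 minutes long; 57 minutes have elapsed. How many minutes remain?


Total budget: 221 minutes
Time used: 57 minutes
Remaining: 221 - 57 = 164 minutes
Percent used: 25.8%
Percent remaining: 74.2%

164


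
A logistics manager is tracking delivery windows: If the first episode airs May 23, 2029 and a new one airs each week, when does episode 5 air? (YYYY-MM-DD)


First occurrence: 2029-05-23 (occurrence 1)
Each occurrence is 7 days after the previous.
Occurrence 5 is 4 weeks after the first.
4 weeks = 28 days
2029-05-23 + 28 days = 2029-06-20

2029-06-20


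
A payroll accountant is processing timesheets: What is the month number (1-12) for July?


Calendar month order:
6. June
7. July <--
8. August
July is month number 7

7


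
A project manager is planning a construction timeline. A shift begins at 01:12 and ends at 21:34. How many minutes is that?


Start time: 01:12 = 72 minutes from midnight
End time: 21:34 = 1294 minutes from midnight
Difference: 1294 - 72 = 1222 minutes
That is 20 hours and 22 minutes

1222


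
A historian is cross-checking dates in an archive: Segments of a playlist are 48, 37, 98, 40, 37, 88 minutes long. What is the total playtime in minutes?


Durations: 48, 37, 98, 40, 37, 88
Running sum: 48
+ 37 = 85
+ 98 = 183
+ 40 = 223
+ 37 = 260
+ 88 = 348
Total duration: 348 minutes
That is 5 hours and 48 minutes

348


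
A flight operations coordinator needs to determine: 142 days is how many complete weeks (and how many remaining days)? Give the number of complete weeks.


Total days: 142
Days per week: 7
Division: 142 / 7 = 20 remainder 2
Complete weeks: 20
Remaining days: 2

20


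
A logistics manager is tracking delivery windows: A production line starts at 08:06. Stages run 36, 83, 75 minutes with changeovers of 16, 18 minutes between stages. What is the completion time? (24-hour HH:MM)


Start: 08:06 = 486 min from midnight
  after task 1 (36 min): 08:42
  after break (16 min): 08:58
  after task 2 (83 min): 10:21
  after break (18 min): 10:39
  after task 3 (75 min): 11:54
Total elapsed: 228 minutes
End time: 11:54

11:54


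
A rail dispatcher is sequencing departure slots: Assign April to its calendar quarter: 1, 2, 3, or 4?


Month: April (month 4)
Q1: January-March (months 1-3)
Q2: April-June (months 4-6)
Q3: July-September (months 7-9)
Q4: October-December (months 10-12)
Month 4 falls in Q2

2


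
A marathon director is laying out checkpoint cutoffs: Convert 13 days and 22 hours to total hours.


Days: 13
Extra hours: 22
Hours per day: 24
Days to hours: 13 x 24 = 312
Total: 312 + 22 = 334

334


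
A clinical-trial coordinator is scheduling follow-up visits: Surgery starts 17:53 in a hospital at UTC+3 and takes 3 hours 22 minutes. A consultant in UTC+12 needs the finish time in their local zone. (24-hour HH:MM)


Start: 17:53 in UTC+3
Step 1 - add duration:
  minutes: 53 + 22 = 75 (carry 1h)
  hours: 17 + 3 + 1 = 21
  end in UTC+3: 21:15
Step 2 - convert UTC+3 -> UTC+12:
  offset difference: 12 - (3) = 9 hours
  21 + (9) = 30 -> mod 24 = 6
Result: 06:15 in UTC+12

06:15


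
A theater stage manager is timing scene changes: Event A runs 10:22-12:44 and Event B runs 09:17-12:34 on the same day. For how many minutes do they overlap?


Interval A: [622, 764] minutes from midnight
Interval B: [557, 754] minutes from midnight
Overlap start = max(622, 557) = 622
Overlap end = min(764, 754) = 754
Overlap = 754 - 622 = 132 minutes

132


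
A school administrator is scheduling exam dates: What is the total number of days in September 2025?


Month: September
Year: 2025
September is a 30-day month
Total: 30 days

30


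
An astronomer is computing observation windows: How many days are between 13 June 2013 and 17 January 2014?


Start date: 2013-06-13
End date: 2014-01-17
Jun 2013: +18 days
Jul 2013: +31 days
Aug 2013: +31 days
... (5 more months)
Total: 218 days

218


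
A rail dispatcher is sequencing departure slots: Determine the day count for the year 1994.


Year: 1994
Check leap year rules:
Divisible by 4? No
1994 is not a leap year
Days: 365

365


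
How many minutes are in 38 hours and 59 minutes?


Hours: 38
Extra minutes: 59
Minutes per hour: 60
Hours to minutes: 38 x 60 = 2280
Total: 2280 + 59 = 2339

2339


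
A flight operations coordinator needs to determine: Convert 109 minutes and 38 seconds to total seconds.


Minutes: 109
Extra seconds: 38
Seconds per minute: 60
Minutes to seconds: 109 x 60 = 6540
Total: 6540 + 38 = 6578

6578


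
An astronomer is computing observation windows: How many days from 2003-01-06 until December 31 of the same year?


Start: January 06, 2003
End: December 31, 2003
Days left in January: 25
February: 28
March: 31
April: 30
May: 31
... plus remaining months
Sum of remaining months: 334
Total: 25 + 334 = 359

359


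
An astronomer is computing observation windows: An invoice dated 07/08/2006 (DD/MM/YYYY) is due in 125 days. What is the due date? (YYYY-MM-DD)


Start: 2006-08-07
Adding 125 days
Days remaining in August: 24
After August: 101 days still to add
September 2006: 30 days, 71 remaining
October 2006: 31 days, 40 remaining
November 2006: 30 days, 10 remaining
December 2006 has 31 days, need 10
Result: 2006-12-10

2006-12-10


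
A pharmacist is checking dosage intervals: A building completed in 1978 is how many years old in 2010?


Birth year: 1978
Current year: 2010
Age = current year - birth year
Age = 2010 - 1978 = 32

32


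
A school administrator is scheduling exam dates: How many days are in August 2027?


Month: August
Year: 2027
August is a 31-day month
Total: 31 days

31


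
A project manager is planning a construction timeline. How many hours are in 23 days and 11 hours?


Days: 23
Extra hours: 11
Hours per day: 24
Days to hours: 23 x 24 = 552
Total: 552 + 11 = 563

563


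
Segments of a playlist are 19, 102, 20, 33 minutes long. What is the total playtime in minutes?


Durations: 19, 102, 20, 33
Running sum: 19
+ 102 = 121
+ 20 = 141
+ 33 = 174
Total duration: 174 minutes
That is 2 hours and 54 minutes

174


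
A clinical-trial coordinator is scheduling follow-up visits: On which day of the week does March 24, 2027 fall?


Date: 2027-03-24
January 1, 2027 is a Friday
Day of year: 83
Offset from Jan 1: 82 days
82 mod 7 = 5
Result: Wednesday

Wednesday


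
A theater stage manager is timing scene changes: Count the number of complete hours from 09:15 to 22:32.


Start: 09:15
End: 22:32
Hour difference: 22 - 9 = 13 hours
Minute difference: 32 - 15 = 17 minutes
Total minutes: 797
Complete hours: 797 / 60 = 13 (remainder 17)

13


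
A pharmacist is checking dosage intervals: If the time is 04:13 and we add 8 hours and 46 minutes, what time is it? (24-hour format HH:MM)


Start time: 04:13
Adding: 8 hours 46 minutes
Minutes: 13 + 46 = 59
Hours: 4 + 8 + 0 = 12
Result: 12:59

12:59


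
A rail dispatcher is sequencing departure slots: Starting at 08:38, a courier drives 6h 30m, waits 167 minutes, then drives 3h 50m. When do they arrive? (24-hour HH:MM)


Depart: 08:38
Leg 1: +390 min -> 15:08
Layover: +167 min -> 17:55
Leg 2: +230 min -> 21:45
Total travel: 787 minutes = 13h 7m
Arrival: 21:45

21:45


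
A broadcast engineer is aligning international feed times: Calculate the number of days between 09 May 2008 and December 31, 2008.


Start: May 09, 2008
End: December 31, 2008
Days left in May: 22
June: 30
July: 31
August: 31
September: 30
... plus remaining months
Sum of remaining months: 214
Total: 22 + 214 = 236

236


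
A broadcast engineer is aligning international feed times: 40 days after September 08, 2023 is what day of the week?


Start: 2023-09-08 (Friday)
Step 1 - find target date: add 40 days
  2023-09-08 + 40 days = 2023-10-18
Step 2 - day of week:
  40 mod 7 = 5
  Friday + 5 days -> Wednesday
Result: Wednesday (2023-10-18)

Wednesday


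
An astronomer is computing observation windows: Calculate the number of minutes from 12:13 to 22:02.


Start time: 12:13 = 733 minutes from midnight
End time: 22:02 = 1322 minutes from midnight
Difference: 1322 - 733 = 589 minutes
That is 9 hours and 49 minutes

589


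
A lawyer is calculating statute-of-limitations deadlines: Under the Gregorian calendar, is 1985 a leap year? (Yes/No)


Year: 1985
Divisible by 4? 1985 / 4 = 496.25 -> No
Not divisible by 4, so NOT a leap year

No


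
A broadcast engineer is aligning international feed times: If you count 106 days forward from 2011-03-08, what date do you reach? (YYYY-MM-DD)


Start: 2011-03-08
Adding 106 days
Days remaining in March: 23
After March: 83 days still to add
April 2011: 30 days, 53 remaining
May 2011: 31 days, 22 remaining
June 2011 has 30 days, need 22
Result: 2011-06-22

2011-06-22


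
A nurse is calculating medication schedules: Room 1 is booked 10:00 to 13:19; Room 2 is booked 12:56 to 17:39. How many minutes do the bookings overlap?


Interval A: [600, 799] minutes from midnight
Interval B: [776, 1059] minutes from midnight
Overlap start = max(600, 776) = 776
Overlap end = min(799, 1059) = 799
Overlap = 799 - 776 = 23 minutes

23


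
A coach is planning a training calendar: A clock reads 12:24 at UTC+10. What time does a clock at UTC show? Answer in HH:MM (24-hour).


Local time: 12:24 at UTC+10 (offset 10h)
Target zone: UTC (offset 0h)
Difference: 0 - (10) = -10 hours
Calculation: 12 + (-10) = 2
Result: 02:24

02:24


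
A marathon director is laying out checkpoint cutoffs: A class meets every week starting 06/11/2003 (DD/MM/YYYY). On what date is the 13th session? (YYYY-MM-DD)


First occurrence: 2003-11-06 (occurrence 1)
Each occurrence is 7 days after the previous.
Occurrence 13 is 12 weeks after the first.
12 weeks = 84 days
2003-11-06 + 84 days = 2004-01-29

2004-01-29


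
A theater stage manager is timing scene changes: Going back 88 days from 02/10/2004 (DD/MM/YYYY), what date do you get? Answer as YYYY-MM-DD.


Start: 2004-10-02
Subtracting 88 days
Days already passed in October: 2
After going back through October: 86 more days to subtract
September 2004: 30 days, 56 remaining
August 2004: 31 days, 25 remaining
July 2004 has 31 days, need 25
Result: 2004-07-06

2004-07-06


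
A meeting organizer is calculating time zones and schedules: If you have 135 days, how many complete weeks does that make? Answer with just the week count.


Total days: 135
Days per week: 7
Division: 135 / 7 = 19 remainder 2
Complete weeks: 19
Remaining days: 2

19


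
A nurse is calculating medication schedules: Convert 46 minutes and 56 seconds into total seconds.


Minutes: 46
Seconds: 56
Convert minutes to seconds: 46 x 60 = 2760
Add remaining seconds: 2760 + 56 = 2816

2816


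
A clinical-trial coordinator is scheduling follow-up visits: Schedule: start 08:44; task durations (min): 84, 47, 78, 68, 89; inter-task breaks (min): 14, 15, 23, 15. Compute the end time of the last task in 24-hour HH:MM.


Start: 08:44 = 524 min from midnight
  after task 1 (84 min): 10:08
  after break (14 min): 10:22
  after task 2 (47 min): 11:09
  after break (15 min): 11:24
  after task 3 (78 min): 12:42
  after break (23 min): 13:05
  after task 4 (68 min): 14:13
  after break (15 min): 14:28
  after task 5 (89 min): 15:57
Total elapsed: 433 minutes
End time: 15:57

15:57


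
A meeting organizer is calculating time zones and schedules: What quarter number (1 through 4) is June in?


Month: June (month 6)
Q1: January-March (months 1-3)
Q2: April-June (months 4-6)
Q3: July-September (months 7-9)
Q4: October-December (months 10-12)
Month 6 falls in Q2

2


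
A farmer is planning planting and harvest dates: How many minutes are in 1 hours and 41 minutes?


Hours: 1
Minutes: 41
Convert hours to minutes: 1 x 60 = 60
Add remaining minutes: 60 + 41 = 101

101


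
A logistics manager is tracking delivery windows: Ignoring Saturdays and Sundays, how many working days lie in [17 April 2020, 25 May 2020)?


Start: 2020-04-17 (Friday)
End (exclusive): 2020-05-25 (Monday)
Total calendar days: 38
Full weeks: 38 // 7 = 5 -> 25 weekdays
Remaining 3 days starting on Friday:
  Fri(w), Sat(-), Sun(-) -> 1 weekdays
Total business days: 25 + 1 = 26

26


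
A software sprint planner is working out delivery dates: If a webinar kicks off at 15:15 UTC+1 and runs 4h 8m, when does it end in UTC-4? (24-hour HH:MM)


Start: 15:15 in UTC+1
Step 1 - add duration:
  minutes: 15 + 8 = 23
  hours: 15 + 4 + 0 = 19
  end in UTC+1: 19:23
Step 2 - convert UTC+1 -> UTC-4:
  offset difference: -4 - (1) = -5 hours
  19 + (-5) = 14 -> mod 24 = 14
Result: 14:23 in UTC-4

14:23


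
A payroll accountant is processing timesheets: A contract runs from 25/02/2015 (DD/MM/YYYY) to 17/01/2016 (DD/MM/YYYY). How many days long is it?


Start date: 2015-02-25
End date: 2016-01-17
Feb 2015: +4 days
Mar 2015: +31 days
Apr 2015: +30 days
... (9 more months)
Total: 326 days

326


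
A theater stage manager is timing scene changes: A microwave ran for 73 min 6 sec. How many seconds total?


Minutes: 73
Extra seconds: 6
Seconds per minute: 60
Minutes to seconds: 73 x 60 = 4380
Total: 4380 + 6 = 4386

4386


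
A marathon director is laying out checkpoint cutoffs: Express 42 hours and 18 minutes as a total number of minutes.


Hours: 42
Extra minutes: 18
Minutes per hour: 60
Hours to minutes: 42 x 60 = 2520
Total: 2520 + 18 = 2538

2538


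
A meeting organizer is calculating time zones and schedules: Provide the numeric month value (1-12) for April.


Calendar month order:
3. March
4. April <--
5. May
April is month number 4

4


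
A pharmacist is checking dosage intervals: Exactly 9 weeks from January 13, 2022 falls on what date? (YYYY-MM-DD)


Start: 2022-01-13
Weeks to add: 9
Convert to days: 9 x 7 = 63 days
Add 63 days to 2022-01-13
Result: 2022-03-17

2022-03-17


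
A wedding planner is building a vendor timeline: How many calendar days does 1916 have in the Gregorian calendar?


Year: 1916
Check leap year rules:
Divisible by 4? Yes
Divisible by 100? No
1916 is a leap year
Days: 366

366


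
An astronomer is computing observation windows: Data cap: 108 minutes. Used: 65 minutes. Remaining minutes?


Total budget: 108 minutes
Time used: 65 minutes
Remaining: 108 - 65 = 43 minutes
Percent used: 60.2%
Percent remaining: 39.8%

43


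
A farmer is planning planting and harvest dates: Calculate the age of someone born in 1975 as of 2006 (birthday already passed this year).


Birth year: 1975
Current year: 2006
Age = current year - birth year
Age = 2006 - 1975 = 31

31


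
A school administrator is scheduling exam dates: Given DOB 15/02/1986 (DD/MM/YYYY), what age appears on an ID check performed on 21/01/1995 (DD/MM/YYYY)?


Birth: 1986-02-15
Reference: 1995-01-21
Year difference: 1995 - 1986 = 9
Has birthday (02-15) occurred by 01-21? No
Birthday not yet reached this year -> subtract 1
Age in full years: 8

8


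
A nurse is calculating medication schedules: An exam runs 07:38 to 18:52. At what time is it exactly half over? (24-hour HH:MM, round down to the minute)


Start time: 07:38 = 458 minutes from midnight
End time: 18:52 = 1132 minutes from midnight
Sum: 458 + 1132 = 1590
Midpoint: 1590 / 2 = 795 minutes
Convert: 795 / 60 = 13 hours, 15 minutes
Result: 13:15

13:15


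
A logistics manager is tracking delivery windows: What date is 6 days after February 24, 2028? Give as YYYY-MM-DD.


Start: 2028-02-24
Adding 6 days
Days remaining in February: 5
After February: 1 days still to add
March 2028 has 31 days, need 1
Result: 2028-03-01

2028-03-01


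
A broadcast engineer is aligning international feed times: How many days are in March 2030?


Month: March
Year: 2030
March is a 31-day month
Total: 31 days

31


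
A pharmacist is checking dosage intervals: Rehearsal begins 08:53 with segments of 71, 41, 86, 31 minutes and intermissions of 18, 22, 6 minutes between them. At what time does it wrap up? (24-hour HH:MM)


Start: 08:53 = 533 min from midnight
  after task 1 (71 min): 10:04
  after break (18 min): 10:22
  after task 2 (41 min): 11:03
  after break (22 min): 11:25
  after task 3 (86 min): 12:51
  after break (6 min): 12:57
  after task 4 (31 min): 13:28
Total elapsed: 275 minutes
End time: 13:28

13:28


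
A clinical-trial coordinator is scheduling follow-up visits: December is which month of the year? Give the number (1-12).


Calendar month order:
11. November
12. December <--
December is month number 12

12


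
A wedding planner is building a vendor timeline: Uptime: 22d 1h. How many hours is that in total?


Days: 22
Extra hours: 1
Hours per day: 24
Days to hours: 22 x 24 = 528
Total: 528 + 1 = 529

529


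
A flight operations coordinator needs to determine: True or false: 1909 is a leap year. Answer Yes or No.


Year: 1909
Divisible by 4? 1909 / 4 = 477.25 -> No
Not divisible by 4, so NOT a leap year

No


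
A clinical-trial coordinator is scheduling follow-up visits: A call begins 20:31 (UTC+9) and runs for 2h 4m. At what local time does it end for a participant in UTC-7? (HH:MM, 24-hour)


Start: 20:31 in UTC+9
Step 1 - add duration:
  minutes: 31 + 4 = 35
  hours: 20 + 2 + 0 = 22
  end in UTC+9: 22:35
Step 2 - convert UTC+9 -> UTC-7:
  offset difference: -7 - (9) = -16 hours
  22 + (-16) = 6 -> mod 24 = 6
Result: 06:35 in UTC-7

06:35


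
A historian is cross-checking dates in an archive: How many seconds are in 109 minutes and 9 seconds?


Minutes: 109
Seconds: 9
Convert minutes to seconds: 109 x 60 = 6540
Add remaining seconds: 6540 + 9 = 6549

6549


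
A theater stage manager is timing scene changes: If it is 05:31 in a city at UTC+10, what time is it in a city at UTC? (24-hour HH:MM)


Local time: 05:31 at UTC+10 (offset 10h)
Target zone: UTC (offset 0h)
Difference: 0 - (10) = -10 hours
Calculation: 5 + (-10) = -5
Wraparound: (-5) mod 24 = 19
Result: 19:31

19:31


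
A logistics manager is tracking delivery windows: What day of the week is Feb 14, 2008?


Date: 2008-02-14
January 1, 2008 is a Tuesday
Day of year: 45
Offset from Jan 1: 44 days
44 mod 7 = 2
Result: Thursday

Thursday


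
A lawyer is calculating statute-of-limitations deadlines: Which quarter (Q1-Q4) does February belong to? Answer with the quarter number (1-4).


Month: February (month 2)
Q1: January-March (months 1-3)
Q2: April-June (months 4-6)
Q3: July-September (months 7-9)
Q4: October-December (months 10-12)
Month 2 falls in Q1

1


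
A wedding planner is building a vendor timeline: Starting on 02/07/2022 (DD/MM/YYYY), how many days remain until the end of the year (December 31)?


Start: July 02, 2022
End: December 31, 2022
Days left in July: 29
August: 31
September: 30
October: 31
November: 30
... plus remaining months
Sum of remaining months: 153
Total: 29 + 153 = 182

182


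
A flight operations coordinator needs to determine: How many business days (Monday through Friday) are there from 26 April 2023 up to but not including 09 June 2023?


Start: 2023-04-26 (Wednesday)
End (exclusive): 2023-06-09 (Friday)
Total calendar days: 44
Full weeks: 44 // 7 = 6 -> 30 weekdays
Remaining 2 days starting on Wednesday:
  Wed(w), Thu(w) -> 2 weekdays
Total business days: 30 + 2 = 32

32


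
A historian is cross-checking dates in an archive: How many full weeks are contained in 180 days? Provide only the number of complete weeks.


Total days: 180
Days per week: 7
Division: 180 / 7 = 25 remainder 5
Complete weeks: 25
Remaining days: 5

25


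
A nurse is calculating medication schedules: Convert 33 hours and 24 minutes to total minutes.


Hours: 33
Minutes: 24
Convert hours to minutes: 33 x 60 = 1980
Add remaining minutes: 1980 + 24 = 2004

2004


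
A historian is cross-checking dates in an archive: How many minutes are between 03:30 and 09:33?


Start time: 03:30 = 210 minutes from midnight
End time: 09:33 = 573 minutes from midnight
Difference: 573 - 210 = 363 minutes
That is 6 hours and 3 minutes

363


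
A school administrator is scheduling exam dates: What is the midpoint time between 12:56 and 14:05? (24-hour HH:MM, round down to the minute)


Start time: 12:56 = 776 minutes from midnight
End time: 14:05 = 845 minutes from midnight
Sum: 776 + 845 = 1621
Midpoint: 1621 / 2 = 810 minutes
Convert: 810 / 60 = 13 hours, 30 minutes
Result: 13:30

13:30


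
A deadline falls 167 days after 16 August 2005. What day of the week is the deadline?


Start: 2005-08-16 (Tuesday)
Step 1 - find target date: add 167 days
  2005-08-16 + 167 days = 2006-01-30
Step 2 - day of week:
  167 mod 7 = 6
  Tuesday + 6 days -> Monday
Result: Monday (2006-01-30)

Monday


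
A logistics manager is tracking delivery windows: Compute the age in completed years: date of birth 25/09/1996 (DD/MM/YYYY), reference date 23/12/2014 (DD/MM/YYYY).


Birth: 1996-09-25
Reference: 2014-12-23
Year difference: 2014 - 1996 = 18
Has birthday (09-25) occurred by 12-23? Yes
Age in full years: 18

18


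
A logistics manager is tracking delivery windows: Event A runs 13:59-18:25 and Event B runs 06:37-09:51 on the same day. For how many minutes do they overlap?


Interval A: [839, 1105] minutes from midnight
Interval B: [397, 591] minutes from midnight
Overlap start = max(839, 397) = 839
Overlap end = min(1105, 591) = 591
End <= start, so the intervals do not overlap: 0 minutes

0


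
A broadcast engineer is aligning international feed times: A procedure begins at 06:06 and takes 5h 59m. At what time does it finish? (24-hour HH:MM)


Start time: 06:06
Adding: 5 hours 59 minutes
Minutes: 6 + 59 = 65
Minute overflow: 65 >= 60, so carry 1 hour, minutes = 5
Hours: 6 + 5 + 1 = 12
Result: 12:05

12:05


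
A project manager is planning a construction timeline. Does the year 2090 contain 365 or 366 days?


Year: 2090
Check leap year rules:
Divisible by 4? No
2090 is not a leap year
Days: 365

365


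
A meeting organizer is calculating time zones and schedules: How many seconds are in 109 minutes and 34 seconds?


Minutes: 109
Extra seconds: 34
Seconds per minute: 60
Minutes to seconds: 109 x 60 = 6540
Total: 6540 + 34 = 6574

6574


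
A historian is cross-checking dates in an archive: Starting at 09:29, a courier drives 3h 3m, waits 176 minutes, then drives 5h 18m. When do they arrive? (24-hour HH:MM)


Depart: 09:29
Leg 1: +183 min -> 12:32
Layover: +176 min -> 15:28
Leg 2: +318 min -> 20:46
Total travel: 677 minutes = 11h 17m
Arrival: 20:46

20:46


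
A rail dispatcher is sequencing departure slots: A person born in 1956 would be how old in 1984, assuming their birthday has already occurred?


Birth year: 1956
Current year: 1984
Age = current year - birth year
Age = 1984 - 1956 = 28

28


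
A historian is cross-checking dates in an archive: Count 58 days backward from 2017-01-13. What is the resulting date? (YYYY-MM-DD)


Start: 2017-01-13
Subtracting 58 days
Days already passed in January: 13
After going back through January: 45 more days to subtract
December 2016: 31 days, 14 remaining
November 2016 has 30 days, need 14
Result: 2016-11-16

2016-11-16


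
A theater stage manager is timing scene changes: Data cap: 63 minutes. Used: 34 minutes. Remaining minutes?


Total budget: 63 minutes
Time used: 34 minutes
Remaining: 63 - 34 = 29 minutes
Percent used: 54.0%
Percent remaining: 46.0%

29


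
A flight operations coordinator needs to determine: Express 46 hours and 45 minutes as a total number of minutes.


Hours: 46
Extra minutes: 45
Minutes per hour: 60
Hours to minutes: 46 x 60 = 2760
Total: 2760 + 45 = 2805

2805


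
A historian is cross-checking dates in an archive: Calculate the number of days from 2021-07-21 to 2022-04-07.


Start date: 2021-07-21
End date: 2022-04-07
Jul 2021: +11 days
Aug 2021: +31 days
Sep 2021: +30 days
... (7 more months)
Total: 260 days

260


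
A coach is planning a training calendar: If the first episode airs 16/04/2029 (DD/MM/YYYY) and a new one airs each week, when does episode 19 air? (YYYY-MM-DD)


First occurrence: 2029-04-16 (occurrence 1)
Each occurrence is 7 days after the previous.
Occurrence 19 is 18 weeks after the first.
18 weeks = 126 days
2029-04-16 + 126 days = 2029-08-20

2029-08-20


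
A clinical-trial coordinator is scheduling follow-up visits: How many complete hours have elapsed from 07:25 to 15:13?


Start: 07:25
End: 15:13
Hour difference: 15 - 7 = 8 hours
Minute difference: 13 - 25 = -12 minutes
Total minutes: 468
Complete hours: 468 / 60 = 7 (remainder 48)

7


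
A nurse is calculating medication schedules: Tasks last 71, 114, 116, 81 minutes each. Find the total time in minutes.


Durations: 71, 114, 116, 81
Running sum: 71
+ 114 = 185
+ 116 = 301
+ 81 = 382
Total duration: 382 minutes
That is 6 hours and 22 minutes

382


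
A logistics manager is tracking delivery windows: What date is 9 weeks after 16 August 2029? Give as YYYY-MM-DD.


Start: 2029-08-16
Weeks to add: 9
Convert to days: 9 x 7 = 63 days
Add 63 days to 2029-08-16
Result: 2029-10-18

2029-10-18


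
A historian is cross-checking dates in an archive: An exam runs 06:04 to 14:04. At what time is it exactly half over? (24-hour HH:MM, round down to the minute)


Start time: 06:04 = 364 minutes from midnight
End time: 14:04 = 844 minutes from midnight
Sum: 364 + 844 = 1208
Midpoint: 1208 / 2 = 604 minutes
Convert: 604 / 60 = 10 hours, 4 minutes
Result: 10:04

10:04


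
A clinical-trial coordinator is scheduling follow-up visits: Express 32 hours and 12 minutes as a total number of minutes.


Hours: 32
Extra minutes: 12
Minutes per hour: 60
Hours to minutes: 32 x 60 = 1920
Total: 1920 + 12 = 1932

1932


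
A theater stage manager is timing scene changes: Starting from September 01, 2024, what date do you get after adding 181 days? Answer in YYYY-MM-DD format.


Start: 2024-09-01
Adding 181 days
Days remaining in September: 29
After September: 152 days still to add
October 2024: 31 days, 121 remaining
November 2024: 30 days, 91 remaining
December 2024: 31 days, 60 remaining
January 2025: 31 days, 29 remaining
Result: 2025-03-01

2025-03-01


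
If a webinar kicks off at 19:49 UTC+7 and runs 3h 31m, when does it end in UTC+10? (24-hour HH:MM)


Start: 19:49 in UTC+7
Step 1 - add duration:
  minutes: 49 + 31 = 80 (carry 1h)
  hours: 19 + 3 + 1 = 23
  end in UTC+7: 23:20
Step 2 - convert UTC+7 -> UTC+10:
  offset difference: 10 - (7) = 3 hours
  23 + (3) = 26 -> mod 24 = 2
Result: 02:20 in UTC+10

02:20


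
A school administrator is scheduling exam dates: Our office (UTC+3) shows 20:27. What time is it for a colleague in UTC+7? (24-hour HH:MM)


Local time: 20:27 at UTC+3 (offset 3h)
Target zone: UTC+7 (offset 7h)
Difference: 7 - (3) = 4 hours
Calculation: 20 + (4) = 24
Wraparound: (24) mod 24 = 0
Result: 00:27

00:27


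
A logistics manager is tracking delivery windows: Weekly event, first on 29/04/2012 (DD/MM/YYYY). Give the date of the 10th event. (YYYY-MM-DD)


First occurrence: 2012-04-29 (occurrence 1)
Each occurrence is 7 days after the previous.
Occurrence 10 is 9 weeks after the first.
9 weeks = 63 days
2012-04-29 + 63 days = 2012-07-01

2012-07-01


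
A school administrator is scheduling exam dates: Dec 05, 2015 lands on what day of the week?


Date: 2015-12-05
January 1, 2015 is a Thursday
Day of year: 339
Offset from Jan 1: 338 days
338 mod 7 = 2
Result: Saturday

Saturday


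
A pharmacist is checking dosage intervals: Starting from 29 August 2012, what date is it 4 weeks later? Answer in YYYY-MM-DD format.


Start: 2012-08-29
Weeks to add: 4
Convert to days: 4 x 7 = 28 days
Add 28 days to 2012-08-29
Result: 2012-09-26

2012-09-26


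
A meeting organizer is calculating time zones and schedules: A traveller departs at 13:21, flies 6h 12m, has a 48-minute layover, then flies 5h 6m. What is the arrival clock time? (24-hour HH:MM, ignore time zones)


Depart: 13:21
Leg 1: +372 min -> 19:33
Layover: +48 min -> 20:21
Leg 2: +306 min -> 01:27
Total travel: 726 minutes = 12h 6m
Arrival: 01:27

01:27


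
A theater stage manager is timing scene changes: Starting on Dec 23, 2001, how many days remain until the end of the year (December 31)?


Start: December 23, 2001
End: December 31, 2001
Days left in December: 8
Total: 8 days

8


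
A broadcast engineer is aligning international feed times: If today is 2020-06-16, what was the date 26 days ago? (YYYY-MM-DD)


Start: 2020-06-16
Subtracting 26 days
Days already passed in June: 16
After going back through June: 10 more days to subtract
May 2020 has 31 days, need 10
Result: 2020-05-21

2020-05-21


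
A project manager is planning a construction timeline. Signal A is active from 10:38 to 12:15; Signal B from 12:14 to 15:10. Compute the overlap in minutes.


Interval A: [638, 735] minutes from midnight
Interval B: [734, 910] minutes from midnight
Overlap start = max(638, 734) = 734
Overlap end = min(735, 910) = 735
Overlap = 735 - 734 = 1 minutes

1


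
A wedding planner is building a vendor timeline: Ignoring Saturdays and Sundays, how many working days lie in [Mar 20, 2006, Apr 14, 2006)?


Start: 2006-03-20 (Monday)
End (exclusive): 2006-04-14 (Friday)
Total calendar days: 25
Full weeks: 25 // 7 = 3 -> 15 weekdays
Remaining 4 days starting on Monday:
  Mon(w), Tue(w), Wed(w), Thu(w) -> 4 weekdays
Total business days: 15 + 4 = 19

19


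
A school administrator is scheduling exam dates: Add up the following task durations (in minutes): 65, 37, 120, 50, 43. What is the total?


Durations: 65, 37, 120, 50, 43
Running sum: 65
+ 37 = 102
+ 120 = 222
+ 50 = 272
+ 43 = 315
Total duration: 315 minutes
That is 5 hours and 15 minutes

315


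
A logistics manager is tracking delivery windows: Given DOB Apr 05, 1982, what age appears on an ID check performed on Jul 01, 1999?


Birth: 1982-04-05
Reference: 1999-07-01
Year difference: 1999 - 1982 = 17
Has birthday (04-05) occurred by 07-01? Yes
Age in full years: 17

17


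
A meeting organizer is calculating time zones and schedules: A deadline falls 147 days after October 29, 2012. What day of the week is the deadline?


Start: 2012-10-29 (Monday)
Step 1 - find target date: add 147 days
  2012-10-29 + 147 days = 2013-03-25
Step 2 - day of week:
  147 mod 7 = 0
  Monday + 0 days -> Monday
Result: Monday (2013-03-25)

Monday


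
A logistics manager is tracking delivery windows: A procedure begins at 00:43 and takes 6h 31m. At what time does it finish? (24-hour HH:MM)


Start time: 00:43
Adding: 6 hours 31 minutes
Minutes: 43 + 31 = 74
Minute overflow: 74 >= 60, so carry 1 hour, minutes = 14
Hours: 0 + 6 + 1 = 7
Result: 07:14

07:14


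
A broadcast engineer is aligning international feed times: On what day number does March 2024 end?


Month: March
Year: 2024
March is a 31-day month
Total: 31 days

31


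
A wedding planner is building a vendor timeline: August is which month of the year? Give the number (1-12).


Calendar month order:
7. July
8. August <--
9. September
August is month number 8

8


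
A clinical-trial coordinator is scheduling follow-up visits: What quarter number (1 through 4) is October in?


Month: October (month 10)
Q1: January-March (months 1-3)
Q2: April-June (months 4-6)
Q3: July-September (months 7-9)
Q4: October-December (months 10-12)
Month 10 falls in Q4

4


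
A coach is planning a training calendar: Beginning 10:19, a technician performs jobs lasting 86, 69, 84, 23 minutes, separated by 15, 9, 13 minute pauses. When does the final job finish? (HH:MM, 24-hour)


Start: 10:19 = 619 min from midnight
  after task 1 (86 min): 11:45
  after break (15 min): 12:00
  after task 2 (69 min): 13:09
  after break (9 min): 13:18
  after task 3 (84 min): 14:42
  after break (13 min): 14:55
  after task 4 (23 min): 15:18
Total elapsed: 299 minutes
End time: 15:18

15:18


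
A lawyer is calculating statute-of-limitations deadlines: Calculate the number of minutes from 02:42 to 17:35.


Start time: 02:42 = 162 minutes from midnight
End time: 17:35 = 1055 minutes from midnight
Difference: 1055 - 162 = 893 minutes
That is 14 hours and 53 minutes

893


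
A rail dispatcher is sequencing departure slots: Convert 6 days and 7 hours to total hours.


Days: 6
Extra hours: 7
Hours per day: 24
Days to hours: 6 x 24 = 144
Total: 144 + 7 = 151

151


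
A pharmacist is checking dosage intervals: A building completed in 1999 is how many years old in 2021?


Birth year: 1999
Current year: 2021
Age = current year - birth year
Age = 2021 - 1999 = 22

22


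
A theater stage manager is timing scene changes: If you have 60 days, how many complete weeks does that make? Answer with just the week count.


Total days: 60
Days per week: 7
Division: 60 / 7 = 8 remainder 4
Complete weeks: 8
Remaining days: 4

8


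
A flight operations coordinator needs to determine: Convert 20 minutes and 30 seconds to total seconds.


Minutes: 20
Extra seconds: 30
Seconds per minute: 60
Minutes to seconds: 20 x 60 = 1200
Total: 1200 + 30 = 1230

1230


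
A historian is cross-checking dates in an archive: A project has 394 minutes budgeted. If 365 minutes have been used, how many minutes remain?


Total budget: 394 minutes
Time used: 365 minutes
Remaining: 394 - 365 = 29 minutes
Percent used: 92.6%
Percent remaining: 7.4%

29
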